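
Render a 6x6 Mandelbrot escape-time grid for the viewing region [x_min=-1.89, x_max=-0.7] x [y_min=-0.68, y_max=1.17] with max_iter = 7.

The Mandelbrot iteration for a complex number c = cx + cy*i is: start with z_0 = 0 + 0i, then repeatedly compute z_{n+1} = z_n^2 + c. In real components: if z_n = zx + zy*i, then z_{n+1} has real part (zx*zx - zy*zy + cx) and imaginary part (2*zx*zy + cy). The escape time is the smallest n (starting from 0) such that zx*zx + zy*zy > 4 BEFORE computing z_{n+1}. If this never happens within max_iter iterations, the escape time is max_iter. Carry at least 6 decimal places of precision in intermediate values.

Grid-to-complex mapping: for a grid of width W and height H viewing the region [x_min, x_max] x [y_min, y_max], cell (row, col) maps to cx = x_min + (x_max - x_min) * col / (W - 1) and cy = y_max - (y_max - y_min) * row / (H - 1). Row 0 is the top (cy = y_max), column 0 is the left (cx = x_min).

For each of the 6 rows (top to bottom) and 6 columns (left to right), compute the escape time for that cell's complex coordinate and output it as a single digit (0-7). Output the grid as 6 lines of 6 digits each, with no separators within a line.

Answer: 112333
133334
334667
567777
345777
133345

Derivation:
(row=0, col=0): c = -1.8900 + 1.1700i → escape time 1
(row=0, col=1): c = -1.6520 + 1.1700i → escape time 1
(row=0, col=2): c = -1.4140 + 1.1700i → escape time 2
(row=0, col=3): c = -1.1760 + 1.1700i → escape time 3
(row=0, col=4): c = -0.9380 + 1.1700i → escape time 3
(row=0, col=5): c = -0.7000 + 1.1700i → escape time 3
(row=1, col=0): c = -1.8900 + 0.8000i → escape time 1
(row=1, col=1): c = -1.6520 + 0.8000i → escape time 3
(row=1, col=2): c = -1.4140 + 0.8000i → escape time 3
(row=1, col=3): c = -1.1760 + 0.8000i → escape time 3
(row=1, col=4): c = -0.9380 + 0.8000i → escape time 3
(row=1, col=5): c = -0.7000 + 0.8000i → escape time 4
(row=2, col=0): c = -1.8900 + 0.4300i → escape time 3
(row=2, col=1): c = -1.6520 + 0.4300i → escape time 3
(row=2, col=2): c = -1.4140 + 0.4300i → escape time 4
(row=2, col=3): c = -1.1760 + 0.4300i → escape time 6
(row=2, col=4): c = -0.9380 + 0.4300i → escape time 6
(row=2, col=5): c = -0.7000 + 0.4300i → escape time 7
(row=3, col=0): c = -1.8900 + 0.0600i → escape time 5
(row=3, col=1): c = -1.6520 + 0.0600i → escape time 6
(row=3, col=2): c = -1.4140 + 0.0600i → escape time 7
(row=3, col=3): c = -1.1760 + 0.0600i → escape time 7
(row=3, col=4): c = -0.9380 + 0.0600i → escape time 7
(row=3, col=5): c = -0.7000 + 0.0600i → escape time 7
(row=4, col=0): c = -1.8900 + -0.3100i → escape time 3
(row=4, col=1): c = -1.6520 + -0.3100i → escape time 4
(row=4, col=2): c = -1.4140 + -0.3100i → escape time 5
(row=4, col=3): c = -1.1760 + -0.3100i → escape time 7
(row=4, col=4): c = -0.9380 + -0.3100i → escape time 7
(row=4, col=5): c = -0.7000 + -0.3100i → escape time 7
(row=5, col=0): c = -1.8900 + -0.6800i → escape time 1
(row=5, col=1): c = -1.6520 + -0.6800i → escape time 3
(row=5, col=2): c = -1.4140 + -0.6800i → escape time 3
(row=5, col=3): c = -1.1760 + -0.6800i → escape time 3
(row=5, col=4): c = -0.9380 + -0.6800i → escape time 4
(row=5, col=5): c = -0.7000 + -0.6800i → escape time 5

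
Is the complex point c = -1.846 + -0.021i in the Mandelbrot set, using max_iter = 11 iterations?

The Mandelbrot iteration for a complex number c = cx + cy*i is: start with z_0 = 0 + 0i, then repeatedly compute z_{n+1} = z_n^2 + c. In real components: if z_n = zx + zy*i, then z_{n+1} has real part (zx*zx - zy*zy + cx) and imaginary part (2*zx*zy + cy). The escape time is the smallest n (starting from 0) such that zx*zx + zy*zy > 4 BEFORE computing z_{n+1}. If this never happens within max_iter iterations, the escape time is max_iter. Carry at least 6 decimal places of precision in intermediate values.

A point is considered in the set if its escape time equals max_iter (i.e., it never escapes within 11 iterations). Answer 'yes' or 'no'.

z_0 = 0 + 0i, c = -1.8460 + -0.0210i
Iter 1: z = -1.8460 + -0.0210i, |z|^2 = 3.4082
Iter 2: z = 1.5613 + 0.0565i, |z|^2 = 2.4408
Iter 3: z = 0.5884 + 0.1555i, |z|^2 = 0.3704
Iter 4: z = -1.5240 + 0.1620i, |z|^2 = 2.3488
Iter 5: z = 0.4503 + -0.5148i, |z|^2 = 0.4678
Iter 6: z = -1.9083 + -0.4847i, |z|^2 = 3.8764
Iter 7: z = 1.5606 + 1.8287i, |z|^2 = 5.7796
Escaped at iteration 7

Answer: no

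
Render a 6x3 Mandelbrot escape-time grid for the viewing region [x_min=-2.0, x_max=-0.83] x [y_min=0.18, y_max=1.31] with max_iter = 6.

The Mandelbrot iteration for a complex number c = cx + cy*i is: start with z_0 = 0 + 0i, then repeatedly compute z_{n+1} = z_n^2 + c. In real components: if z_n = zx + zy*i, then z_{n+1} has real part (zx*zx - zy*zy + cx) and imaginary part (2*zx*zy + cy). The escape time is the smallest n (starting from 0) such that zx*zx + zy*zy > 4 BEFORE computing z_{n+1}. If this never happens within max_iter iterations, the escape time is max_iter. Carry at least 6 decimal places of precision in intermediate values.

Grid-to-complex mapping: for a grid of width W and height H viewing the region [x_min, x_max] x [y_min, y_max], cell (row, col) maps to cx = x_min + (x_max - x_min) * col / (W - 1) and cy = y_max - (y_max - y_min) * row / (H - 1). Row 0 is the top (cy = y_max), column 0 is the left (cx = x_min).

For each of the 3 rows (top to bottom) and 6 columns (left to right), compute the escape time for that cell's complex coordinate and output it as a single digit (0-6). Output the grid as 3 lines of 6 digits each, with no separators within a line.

(row=0, col=0): c = -2.0000 + 1.3100i → escape time 1
(row=0, col=1): c = -1.7660 + 1.3100i → escape time 1
(row=0, col=2): c = -1.5320 + 1.3100i → escape time 1
(row=0, col=3): c = -1.2980 + 1.3100i → escape time 2
(row=0, col=4): c = -1.0640 + 1.3100i → escape time 2
(row=0, col=5): c = -0.8300 + 1.3100i → escape time 2
(row=1, col=0): c = -2.0000 + 0.7450i → escape time 1
(row=1, col=1): c = -1.7660 + 0.7450i → escape time 2
(row=1, col=2): c = -1.5320 + 0.7450i → escape time 3
(row=1, col=3): c = -1.2980 + 0.7450i → escape time 3
(row=1, col=4): c = -1.0640 + 0.7450i → escape time 3
(row=1, col=5): c = -0.8300 + 0.7450i → escape time 4
(row=2, col=0): c = -2.0000 + 0.1800i → escape time 1
(row=2, col=1): c = -1.7660 + 0.1800i → escape time 4
(row=2, col=2): c = -1.5320 + 0.1800i → escape time 5
(row=2, col=3): c = -1.2980 + 0.1800i → escape time 6
(row=2, col=4): c = -1.0640 + 0.1800i → escape time 6
(row=2, col=5): c = -0.8300 + 0.1800i → escape time 6

Answer: 111222
123334
145666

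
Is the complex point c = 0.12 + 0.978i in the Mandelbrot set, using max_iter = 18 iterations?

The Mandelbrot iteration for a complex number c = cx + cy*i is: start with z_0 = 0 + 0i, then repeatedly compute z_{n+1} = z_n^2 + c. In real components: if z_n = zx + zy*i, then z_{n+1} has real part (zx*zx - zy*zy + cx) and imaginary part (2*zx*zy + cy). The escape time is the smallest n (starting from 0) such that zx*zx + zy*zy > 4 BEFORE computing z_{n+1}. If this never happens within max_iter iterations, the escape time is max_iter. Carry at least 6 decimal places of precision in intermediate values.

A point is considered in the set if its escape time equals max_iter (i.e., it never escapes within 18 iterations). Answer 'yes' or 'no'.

z_0 = 0 + 0i, c = 0.1200 + 0.9780i
Iter 1: z = 0.1200 + 0.9780i, |z|^2 = 0.9709
Iter 2: z = -0.8221 + 1.2127i, |z|^2 = 2.1465
Iter 3: z = -0.6749 + -1.0159i, |z|^2 = 1.4875
Iter 4: z = -0.4566 + 2.3492i, |z|^2 = 5.7273
Escaped at iteration 4

Answer: no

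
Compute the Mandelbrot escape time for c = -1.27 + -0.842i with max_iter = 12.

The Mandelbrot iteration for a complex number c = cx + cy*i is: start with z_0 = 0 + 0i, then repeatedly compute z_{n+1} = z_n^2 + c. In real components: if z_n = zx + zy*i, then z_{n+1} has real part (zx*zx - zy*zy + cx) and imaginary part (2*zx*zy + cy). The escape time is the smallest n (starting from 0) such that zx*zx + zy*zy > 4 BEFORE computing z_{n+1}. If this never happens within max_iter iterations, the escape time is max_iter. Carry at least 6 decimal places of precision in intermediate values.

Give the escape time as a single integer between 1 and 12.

Answer: 3

Derivation:
z_0 = 0 + 0i, c = -1.2700 + -0.8420i
Iter 1: z = -1.2700 + -0.8420i, |z|^2 = 2.3219
Iter 2: z = -0.3661 + 1.2967i, |z|^2 = 1.8154
Iter 3: z = -2.8174 + -1.7913i, |z|^2 = 11.1465
Escaped at iteration 3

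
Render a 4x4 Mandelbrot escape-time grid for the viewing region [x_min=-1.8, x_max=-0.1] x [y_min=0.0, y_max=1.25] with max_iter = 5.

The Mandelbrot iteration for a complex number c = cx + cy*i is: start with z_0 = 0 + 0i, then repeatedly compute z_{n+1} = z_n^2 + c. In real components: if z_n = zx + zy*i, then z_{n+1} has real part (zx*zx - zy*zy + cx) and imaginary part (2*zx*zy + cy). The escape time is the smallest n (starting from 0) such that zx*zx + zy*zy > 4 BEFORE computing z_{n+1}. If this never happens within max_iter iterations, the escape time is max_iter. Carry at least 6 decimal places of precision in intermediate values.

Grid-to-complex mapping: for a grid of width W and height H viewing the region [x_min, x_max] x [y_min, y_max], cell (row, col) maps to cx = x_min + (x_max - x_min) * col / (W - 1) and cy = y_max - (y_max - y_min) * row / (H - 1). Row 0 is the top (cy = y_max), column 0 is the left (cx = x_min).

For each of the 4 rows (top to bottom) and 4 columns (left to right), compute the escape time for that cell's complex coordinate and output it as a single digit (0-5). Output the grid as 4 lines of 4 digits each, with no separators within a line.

Answer: 1233
2345
3555
5555

Derivation:
(row=0, col=0): c = -1.8000 + 1.2500i → escape time 1
(row=0, col=1): c = -1.2333 + 1.2500i → escape time 2
(row=0, col=2): c = -0.6667 + 1.2500i → escape time 3
(row=0, col=3): c = -0.1000 + 1.2500i → escape time 3
(row=1, col=0): c = -1.8000 + 0.8333i → escape time 2
(row=1, col=1): c = -1.2333 + 0.8333i → escape time 3
(row=1, col=2): c = -0.6667 + 0.8333i → escape time 4
(row=1, col=3): c = -0.1000 + 0.8333i → escape time 5
(row=2, col=0): c = -1.8000 + 0.4167i → escape time 3
(row=2, col=1): c = -1.2333 + 0.4167i → escape time 5
(row=2, col=2): c = -0.6667 + 0.4167i → escape time 5
(row=2, col=3): c = -0.1000 + 0.4167i → escape time 5
(row=3, col=0): c = -1.8000 + 0.0000i → escape time 5
(row=3, col=1): c = -1.2333 + 0.0000i → escape time 5
(row=3, col=2): c = -0.6667 + 0.0000i → escape time 5
(row=3, col=3): c = -0.1000 + 0.0000i → escape time 5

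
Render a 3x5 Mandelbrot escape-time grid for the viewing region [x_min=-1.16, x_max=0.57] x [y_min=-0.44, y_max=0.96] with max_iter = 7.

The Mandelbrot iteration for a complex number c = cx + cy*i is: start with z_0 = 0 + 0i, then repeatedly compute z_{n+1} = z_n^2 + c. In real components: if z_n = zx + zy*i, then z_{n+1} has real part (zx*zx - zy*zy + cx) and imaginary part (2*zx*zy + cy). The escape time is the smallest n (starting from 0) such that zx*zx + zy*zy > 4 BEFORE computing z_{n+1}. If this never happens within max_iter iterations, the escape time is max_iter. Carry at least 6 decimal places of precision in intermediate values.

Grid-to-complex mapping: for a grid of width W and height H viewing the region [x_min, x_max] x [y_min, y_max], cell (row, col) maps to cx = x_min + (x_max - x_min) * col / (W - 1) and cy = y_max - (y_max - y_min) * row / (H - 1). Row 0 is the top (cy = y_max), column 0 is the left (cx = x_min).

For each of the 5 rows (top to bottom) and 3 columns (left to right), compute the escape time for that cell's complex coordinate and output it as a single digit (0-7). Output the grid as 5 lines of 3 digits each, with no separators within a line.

(row=0, col=0): c = -1.1600 + 0.9600i → escape time 3
(row=0, col=1): c = -0.2950 + 0.9600i → escape time 5
(row=0, col=2): c = 0.5700 + 0.9600i → escape time 2
(row=1, col=0): c = -1.1600 + 0.6100i → escape time 4
(row=1, col=1): c = -0.2950 + 0.6100i → escape time 7
(row=1, col=2): c = 0.5700 + 0.6100i → escape time 3
(row=2, col=0): c = -1.1600 + 0.2600i → escape time 7
(row=2, col=1): c = -0.2950 + 0.2600i → escape time 7
(row=2, col=2): c = 0.5700 + 0.2600i → escape time 4
(row=3, col=0): c = -1.1600 + -0.0900i → escape time 7
(row=3, col=1): c = -0.2950 + -0.0900i → escape time 7
(row=3, col=2): c = 0.5700 + -0.0900i → escape time 4
(row=4, col=0): c = -1.1600 + -0.4400i → escape time 6
(row=4, col=1): c = -0.2950 + -0.4400i → escape time 7
(row=4, col=2): c = 0.5700 + -0.4400i → escape time 4

Answer: 352
473
774
774
674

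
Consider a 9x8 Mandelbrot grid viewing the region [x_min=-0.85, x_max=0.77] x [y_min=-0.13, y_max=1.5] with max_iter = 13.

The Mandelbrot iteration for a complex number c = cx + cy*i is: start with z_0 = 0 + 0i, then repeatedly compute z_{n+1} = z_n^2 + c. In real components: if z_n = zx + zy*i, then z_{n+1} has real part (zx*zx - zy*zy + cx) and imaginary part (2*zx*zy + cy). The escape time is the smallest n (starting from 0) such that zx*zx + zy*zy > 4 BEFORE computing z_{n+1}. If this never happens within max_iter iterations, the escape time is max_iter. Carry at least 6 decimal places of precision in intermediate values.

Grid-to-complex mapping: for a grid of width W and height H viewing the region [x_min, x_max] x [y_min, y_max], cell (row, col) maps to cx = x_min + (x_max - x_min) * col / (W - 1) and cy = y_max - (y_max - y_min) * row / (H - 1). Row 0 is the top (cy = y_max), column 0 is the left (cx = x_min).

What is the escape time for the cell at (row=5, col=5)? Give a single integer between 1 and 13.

z_0 = 0 + 0i, c = 0.1625 + 0.3357i
Iter 1: z = 0.1625 + 0.3357i, |z|^2 = 0.1391
Iter 2: z = 0.0762 + 0.4448i, |z|^2 = 0.2037
Iter 3: z = -0.0296 + 0.4035i, |z|^2 = 0.1637
Iter 4: z = 0.0006 + 0.3119i, |z|^2 = 0.0973
Iter 5: z = 0.0652 + 0.3361i, |z|^2 = 0.1172
Iter 6: z = 0.0538 + 0.3796i, |z|^2 = 0.1470
Iter 7: z = 0.0213 + 0.3766i, |z|^2 = 0.1423
Iter 8: z = 0.0211 + 0.3518i, |z|^2 = 0.1242
Iter 9: z = 0.0392 + 0.3506i, |z|^2 = 0.1245
Iter 10: z = 0.0411 + 0.3632i, |z|^2 = 0.1336
Iter 11: z = 0.0323 + 0.3656i, |z|^2 = 0.1347
Iter 12: z = 0.0299 + 0.3593i, |z|^2 = 0.1300

Answer: 13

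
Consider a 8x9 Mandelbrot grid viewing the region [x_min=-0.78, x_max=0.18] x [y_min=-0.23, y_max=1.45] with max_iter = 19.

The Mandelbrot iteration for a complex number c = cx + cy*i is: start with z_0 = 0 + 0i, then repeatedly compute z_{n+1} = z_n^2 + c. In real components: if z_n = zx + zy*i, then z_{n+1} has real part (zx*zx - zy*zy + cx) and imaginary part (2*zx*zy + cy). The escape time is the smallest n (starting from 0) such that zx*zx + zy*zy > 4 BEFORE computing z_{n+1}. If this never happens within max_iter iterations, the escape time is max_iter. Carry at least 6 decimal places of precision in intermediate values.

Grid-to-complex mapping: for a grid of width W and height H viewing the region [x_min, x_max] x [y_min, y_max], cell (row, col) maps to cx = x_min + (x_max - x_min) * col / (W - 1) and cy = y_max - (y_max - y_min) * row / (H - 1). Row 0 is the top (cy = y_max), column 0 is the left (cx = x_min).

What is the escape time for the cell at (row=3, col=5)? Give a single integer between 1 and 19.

Answer: 19

Derivation:
z_0 = 0 + 0i, c = -0.0943 + 0.8200i
Iter 1: z = -0.0943 + 0.8200i, |z|^2 = 0.6813
Iter 2: z = -0.7578 + 0.6654i, |z|^2 = 1.0170
Iter 3: z = 0.0372 + -0.1884i, |z|^2 = 0.0369
Iter 4: z = -0.1284 + 0.8060i, |z|^2 = 0.6661
Iter 5: z = -0.7274 + 0.6130i, |z|^2 = 0.9049
Iter 6: z = 0.0590 + -0.0718i, |z|^2 = 0.0086
Iter 7: z = -0.0960 + 0.8115i, |z|^2 = 0.6678
Iter 8: z = -0.7437 + 0.6643i, |z|^2 = 0.9943
Iter 9: z = 0.0175 + -0.1680i, |z|^2 = 0.0285
Iter 10: z = -0.1222 + 0.8141i, |z|^2 = 0.6777
Iter 11: z = -0.7421 + 0.6211i, |z|^2 = 0.9365
Iter 12: z = 0.0708 + -0.1018i, |z|^2 = 0.0154
Iter 13: z = -0.0996 + 0.8056i, |z|^2 = 0.6589
Iter 14: z = -0.7333 + 0.6595i, |z|^2 = 0.9727
Iter 15: z = 0.0086 + -0.1472i, |z|^2 = 0.0217
Iter 16: z = -0.1159 + 0.8175i, |z|^2 = 0.6817
Iter 17: z = -0.7491 + 0.6305i, |z|^2 = 0.9588
Iter 18: z = 0.0693 + -0.1247i, |z|^2 = 0.0204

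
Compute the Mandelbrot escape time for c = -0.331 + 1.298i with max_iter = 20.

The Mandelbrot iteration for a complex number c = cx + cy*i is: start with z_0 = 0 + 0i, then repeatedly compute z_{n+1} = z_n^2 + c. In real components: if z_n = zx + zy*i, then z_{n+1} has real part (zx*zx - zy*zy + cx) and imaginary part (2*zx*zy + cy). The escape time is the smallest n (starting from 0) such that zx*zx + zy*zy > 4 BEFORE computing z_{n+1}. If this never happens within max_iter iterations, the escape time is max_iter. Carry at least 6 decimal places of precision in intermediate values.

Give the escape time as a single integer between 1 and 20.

Answer: 3

Derivation:
z_0 = 0 + 0i, c = -0.3310 + 1.2980i
Iter 1: z = -0.3310 + 1.2980i, |z|^2 = 1.7944
Iter 2: z = -1.9062 + 0.4387i, |z|^2 = 3.8262
Iter 3: z = 3.1103 + -0.3746i, |z|^2 = 9.8142
Escaped at iteration 3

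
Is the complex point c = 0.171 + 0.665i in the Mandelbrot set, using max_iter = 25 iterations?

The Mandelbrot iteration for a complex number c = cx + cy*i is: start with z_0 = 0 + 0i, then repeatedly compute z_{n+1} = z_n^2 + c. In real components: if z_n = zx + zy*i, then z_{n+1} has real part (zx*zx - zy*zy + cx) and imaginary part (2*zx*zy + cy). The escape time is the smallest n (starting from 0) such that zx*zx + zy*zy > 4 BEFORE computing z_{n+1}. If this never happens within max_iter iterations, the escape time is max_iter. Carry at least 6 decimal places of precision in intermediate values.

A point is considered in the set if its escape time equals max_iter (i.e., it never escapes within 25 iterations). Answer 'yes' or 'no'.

Answer: no

Derivation:
z_0 = 0 + 0i, c = 0.1710 + 0.6650i
Iter 1: z = 0.1710 + 0.6650i, |z|^2 = 0.4715
Iter 2: z = -0.2420 + 0.8924i, |z|^2 = 0.8550
Iter 3: z = -0.5669 + 0.2331i, |z|^2 = 0.3757
Iter 4: z = 0.4380 + 0.4007i, |z|^2 = 0.3524
Iter 5: z = 0.2023 + 1.0161i, |z|^2 = 1.0733
Iter 6: z = -0.8204 + 1.0760i, |z|^2 = 1.8310
Iter 7: z = -0.3137 + -1.1007i, |z|^2 = 1.3099
Iter 8: z = -0.9421 + 1.3556i, |z|^2 = 2.7251
Iter 9: z = -0.7792 + -1.8891i, |z|^2 = 4.1758
Escaped at iteration 9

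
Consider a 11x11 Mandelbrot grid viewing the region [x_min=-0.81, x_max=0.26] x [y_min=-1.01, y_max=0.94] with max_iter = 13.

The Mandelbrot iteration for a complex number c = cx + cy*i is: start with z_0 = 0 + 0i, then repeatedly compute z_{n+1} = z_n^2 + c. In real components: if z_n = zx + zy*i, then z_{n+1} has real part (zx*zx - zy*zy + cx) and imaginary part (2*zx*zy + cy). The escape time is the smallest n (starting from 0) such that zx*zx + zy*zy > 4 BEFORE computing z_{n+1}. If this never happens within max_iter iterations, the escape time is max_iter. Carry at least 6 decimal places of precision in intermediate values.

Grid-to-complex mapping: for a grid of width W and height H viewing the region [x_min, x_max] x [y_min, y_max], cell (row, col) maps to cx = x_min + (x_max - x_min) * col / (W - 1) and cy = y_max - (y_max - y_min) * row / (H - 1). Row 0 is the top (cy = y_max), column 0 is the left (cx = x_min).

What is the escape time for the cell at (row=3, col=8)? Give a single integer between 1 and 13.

Answer: 13

Derivation:
z_0 = 0 + 0i, c = 0.0460 + 0.3550i
Iter 1: z = 0.0460 + 0.3550i, |z|^2 = 0.1281
Iter 2: z = -0.0779 + 0.3877i, |z|^2 = 0.1564
Iter 3: z = -0.0982 + 0.2946i, |z|^2 = 0.0964
Iter 4: z = -0.0311 + 0.2971i, |z|^2 = 0.0893
Iter 5: z = -0.0413 + 0.3365i, |z|^2 = 0.1149
Iter 6: z = -0.0655 + 0.3272i, |z|^2 = 0.1113
Iter 7: z = -0.0568 + 0.3121i, |z|^2 = 0.1006
Iter 8: z = -0.0482 + 0.3196i, |z|^2 = 0.1044
Iter 9: z = -0.0538 + 0.3242i, |z|^2 = 0.1080
Iter 10: z = -0.0562 + 0.3201i, |z|^2 = 0.1056
Iter 11: z = -0.0533 + 0.3190i, |z|^2 = 0.1046
Iter 12: z = -0.0529 + 0.3210i, |z|^2 = 0.1058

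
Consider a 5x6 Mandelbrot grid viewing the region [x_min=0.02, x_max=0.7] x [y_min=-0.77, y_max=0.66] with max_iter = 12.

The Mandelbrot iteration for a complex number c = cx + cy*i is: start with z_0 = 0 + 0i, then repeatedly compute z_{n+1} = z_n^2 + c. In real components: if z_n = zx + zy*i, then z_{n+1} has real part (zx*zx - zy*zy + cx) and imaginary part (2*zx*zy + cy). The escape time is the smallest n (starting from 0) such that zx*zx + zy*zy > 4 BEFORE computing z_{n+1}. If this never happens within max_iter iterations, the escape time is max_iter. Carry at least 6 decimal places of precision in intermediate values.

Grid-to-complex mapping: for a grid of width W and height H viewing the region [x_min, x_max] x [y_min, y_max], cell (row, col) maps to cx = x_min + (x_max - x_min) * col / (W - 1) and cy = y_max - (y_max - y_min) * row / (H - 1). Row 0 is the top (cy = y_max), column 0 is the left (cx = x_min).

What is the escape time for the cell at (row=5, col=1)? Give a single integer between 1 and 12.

z_0 = 0 + 0i, c = 0.1900 + -0.7700i
Iter 1: z = 0.1900 + -0.7700i, |z|^2 = 0.6290
Iter 2: z = -0.3668 + -1.0626i, |z|^2 = 1.2637
Iter 3: z = -0.8046 + 0.0095i, |z|^2 = 0.6474
Iter 4: z = 0.8373 + -0.7853i, |z|^2 = 1.3177
Iter 5: z = 0.2743 + -2.0850i, |z|^2 = 4.4226
Escaped at iteration 5

Answer: 5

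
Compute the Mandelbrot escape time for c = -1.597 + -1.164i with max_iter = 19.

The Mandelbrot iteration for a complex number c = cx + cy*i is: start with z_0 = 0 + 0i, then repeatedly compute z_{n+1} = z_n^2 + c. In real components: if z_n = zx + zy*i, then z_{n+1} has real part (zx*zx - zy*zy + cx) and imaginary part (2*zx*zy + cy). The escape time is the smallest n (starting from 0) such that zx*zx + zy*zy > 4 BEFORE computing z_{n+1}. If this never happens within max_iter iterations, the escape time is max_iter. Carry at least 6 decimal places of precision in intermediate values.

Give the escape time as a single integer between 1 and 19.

Answer: 2

Derivation:
z_0 = 0 + 0i, c = -1.5970 + -1.1640i
Iter 1: z = -1.5970 + -1.1640i, |z|^2 = 3.9053
Iter 2: z = -0.4015 + 2.5538i, |z|^2 = 6.6832
Escaped at iteration 2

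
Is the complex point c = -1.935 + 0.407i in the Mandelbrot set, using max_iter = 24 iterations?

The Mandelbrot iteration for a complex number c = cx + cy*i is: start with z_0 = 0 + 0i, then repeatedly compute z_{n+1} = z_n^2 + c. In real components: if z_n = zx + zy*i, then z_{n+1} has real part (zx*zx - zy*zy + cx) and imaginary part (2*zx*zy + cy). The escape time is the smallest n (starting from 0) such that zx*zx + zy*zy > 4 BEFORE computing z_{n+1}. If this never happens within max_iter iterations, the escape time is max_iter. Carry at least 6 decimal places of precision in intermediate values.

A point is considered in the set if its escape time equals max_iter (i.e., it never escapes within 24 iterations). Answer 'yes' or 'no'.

Answer: no

Derivation:
z_0 = 0 + 0i, c = -1.9350 + 0.4070i
Iter 1: z = -1.9350 + 0.4070i, |z|^2 = 3.9099
Iter 2: z = 1.6436 + -1.1681i, |z|^2 = 4.0658
Escaped at iteration 2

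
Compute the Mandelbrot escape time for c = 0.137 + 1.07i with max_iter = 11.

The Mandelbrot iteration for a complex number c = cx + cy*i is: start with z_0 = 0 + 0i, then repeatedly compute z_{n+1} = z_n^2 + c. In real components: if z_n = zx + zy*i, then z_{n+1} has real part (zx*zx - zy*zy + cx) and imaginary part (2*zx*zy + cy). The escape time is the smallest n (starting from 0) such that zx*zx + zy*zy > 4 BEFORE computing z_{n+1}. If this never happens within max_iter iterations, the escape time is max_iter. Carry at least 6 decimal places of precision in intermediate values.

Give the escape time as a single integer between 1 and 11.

z_0 = 0 + 0i, c = 0.1370 + 1.0700i
Iter 1: z = 0.1370 + 1.0700i, |z|^2 = 1.1637
Iter 2: z = -0.9891 + 1.3632i, |z|^2 = 2.8366
Iter 3: z = -0.7429 + -1.6267i, |z|^2 = 3.1981
Iter 4: z = -1.9574 + 3.4869i, |z|^2 = 15.9899
Escaped at iteration 4

Answer: 4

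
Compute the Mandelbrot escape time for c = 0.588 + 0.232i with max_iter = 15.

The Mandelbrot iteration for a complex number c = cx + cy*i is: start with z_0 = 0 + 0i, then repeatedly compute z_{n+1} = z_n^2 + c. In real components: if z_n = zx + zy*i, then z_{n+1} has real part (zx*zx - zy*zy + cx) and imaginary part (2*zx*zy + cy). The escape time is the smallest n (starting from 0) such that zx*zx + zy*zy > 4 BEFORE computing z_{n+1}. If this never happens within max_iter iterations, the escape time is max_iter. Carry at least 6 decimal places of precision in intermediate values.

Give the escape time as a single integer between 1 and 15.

Answer: 4

Derivation:
z_0 = 0 + 0i, c = 0.5880 + 0.2320i
Iter 1: z = 0.5880 + 0.2320i, |z|^2 = 0.3996
Iter 2: z = 0.8799 + 0.5048i, |z|^2 = 1.0291
Iter 3: z = 1.1074 + 1.1204i, |z|^2 = 2.4817
Iter 4: z = 0.5590 + 2.7135i, |z|^2 = 7.6757
Escaped at iteration 4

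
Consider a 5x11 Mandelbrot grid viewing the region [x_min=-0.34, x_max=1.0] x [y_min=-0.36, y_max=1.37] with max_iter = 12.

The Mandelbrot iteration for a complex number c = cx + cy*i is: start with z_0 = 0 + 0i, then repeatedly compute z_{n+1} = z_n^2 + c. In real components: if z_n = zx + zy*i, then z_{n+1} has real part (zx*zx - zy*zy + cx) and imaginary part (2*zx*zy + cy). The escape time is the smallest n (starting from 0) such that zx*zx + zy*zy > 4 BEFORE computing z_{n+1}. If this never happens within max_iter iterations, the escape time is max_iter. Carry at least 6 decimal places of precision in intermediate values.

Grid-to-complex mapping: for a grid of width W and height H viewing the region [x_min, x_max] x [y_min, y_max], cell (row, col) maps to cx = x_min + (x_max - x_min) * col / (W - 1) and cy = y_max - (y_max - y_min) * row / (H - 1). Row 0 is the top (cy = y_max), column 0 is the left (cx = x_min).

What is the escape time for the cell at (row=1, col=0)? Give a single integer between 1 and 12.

z_0 = 0 + 0i, c = -0.3400 + 1.1970i
Iter 1: z = -0.3400 + 1.1970i, |z|^2 = 1.5484
Iter 2: z = -1.6572 + 0.3830i, |z|^2 = 2.8931
Iter 3: z = 2.2596 + -0.0726i, |z|^2 = 5.1112
Escaped at iteration 3

Answer: 3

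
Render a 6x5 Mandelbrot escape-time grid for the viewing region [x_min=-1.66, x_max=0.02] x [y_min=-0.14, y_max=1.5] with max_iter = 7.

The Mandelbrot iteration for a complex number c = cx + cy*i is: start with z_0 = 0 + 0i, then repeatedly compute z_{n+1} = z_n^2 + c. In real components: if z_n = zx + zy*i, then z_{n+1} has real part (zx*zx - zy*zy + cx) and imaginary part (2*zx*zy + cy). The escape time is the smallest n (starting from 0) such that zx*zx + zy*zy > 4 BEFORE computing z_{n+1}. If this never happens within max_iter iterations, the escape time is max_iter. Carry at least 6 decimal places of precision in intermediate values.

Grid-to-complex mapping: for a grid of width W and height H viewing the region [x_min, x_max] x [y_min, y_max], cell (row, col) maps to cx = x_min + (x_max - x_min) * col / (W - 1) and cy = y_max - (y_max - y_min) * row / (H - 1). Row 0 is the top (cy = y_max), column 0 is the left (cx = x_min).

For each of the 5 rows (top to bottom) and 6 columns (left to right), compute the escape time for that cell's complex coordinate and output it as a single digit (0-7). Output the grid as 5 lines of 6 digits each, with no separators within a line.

(row=0, col=0): c = -1.6600 + 1.5000i → escape time 1
(row=0, col=1): c = -1.3240 + 1.5000i → escape time 1
(row=0, col=2): c = -0.9880 + 1.5000i → escape time 2
(row=0, col=3): c = -0.6520 + 1.5000i → escape time 2
(row=0, col=4): c = -0.3160 + 1.5000i → escape time 2
(row=0, col=5): c = 0.0200 + 1.5000i → escape time 2
(row=1, col=0): c = -1.6600 + 1.0900i → escape time 2
(row=1, col=1): c = -1.3240 + 1.0900i → escape time 3
(row=1, col=2): c = -0.9880 + 1.0900i → escape time 3
(row=1, col=3): c = -0.6520 + 1.0900i → escape time 3
(row=1, col=4): c = -0.3160 + 1.0900i → escape time 4
(row=1, col=5): c = 0.0200 + 1.0900i → escape time 4
(row=2, col=0): c = -1.6600 + 0.6800i → escape time 3
(row=2, col=1): c = -1.3240 + 0.6800i → escape time 3
(row=2, col=2): c = -0.9880 + 0.6800i → escape time 4
(row=2, col=3): c = -0.6520 + 0.6800i → escape time 6
(row=2, col=4): c = -0.3160 + 0.6800i → escape time 7
(row=2, col=5): c = 0.0200 + 0.6800i → escape time 7
(row=3, col=0): c = -1.6600 + 0.2700i → escape time 4
(row=3, col=1): c = -1.3240 + 0.2700i → escape time 7
(row=3, col=2): c = -0.9880 + 0.2700i → escape time 7
(row=3, col=3): c = -0.6520 + 0.2700i → escape time 7
(row=3, col=4): c = -0.3160 + 0.2700i → escape time 7
(row=3, col=5): c = 0.0200 + 0.2700i → escape time 7
(row=4, col=0): c = -1.6600 + -0.1400i → escape time 5
(row=4, col=1): c = -1.3240 + -0.1400i → escape time 7
(row=4, col=2): c = -0.9880 + -0.1400i → escape time 7
(row=4, col=3): c = -0.6520 + -0.1400i → escape time 7
(row=4, col=4): c = -0.3160 + -0.1400i → escape time 7
(row=4, col=5): c = 0.0200 + -0.1400i → escape time 7

Answer: 112222
233344
334677
477777
577777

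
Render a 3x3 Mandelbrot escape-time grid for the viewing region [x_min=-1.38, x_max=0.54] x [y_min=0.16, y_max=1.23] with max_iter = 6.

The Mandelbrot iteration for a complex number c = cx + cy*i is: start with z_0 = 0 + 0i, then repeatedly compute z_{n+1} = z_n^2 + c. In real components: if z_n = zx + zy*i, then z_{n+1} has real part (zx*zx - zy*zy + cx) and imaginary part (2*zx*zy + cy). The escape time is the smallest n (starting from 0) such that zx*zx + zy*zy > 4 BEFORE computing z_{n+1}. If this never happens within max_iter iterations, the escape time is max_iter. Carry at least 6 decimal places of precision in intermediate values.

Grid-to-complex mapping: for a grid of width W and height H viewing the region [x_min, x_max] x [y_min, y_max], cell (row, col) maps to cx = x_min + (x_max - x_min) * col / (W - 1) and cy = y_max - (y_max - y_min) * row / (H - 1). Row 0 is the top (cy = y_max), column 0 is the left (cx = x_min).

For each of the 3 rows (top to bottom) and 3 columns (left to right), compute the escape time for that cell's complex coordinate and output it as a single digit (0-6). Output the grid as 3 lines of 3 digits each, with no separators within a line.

Answer: 232
363
664

Derivation:
(row=0, col=0): c = -1.3800 + 1.2300i → escape time 2
(row=0, col=1): c = -0.4200 + 1.2300i → escape time 3
(row=0, col=2): c = 0.5400 + 1.2300i → escape time 2
(row=1, col=0): c = -1.3800 + 0.6950i → escape time 3
(row=1, col=1): c = -0.4200 + 0.6950i → escape time 6
(row=1, col=2): c = 0.5400 + 0.6950i → escape time 3
(row=2, col=0): c = -1.3800 + 0.1600i → escape time 6
(row=2, col=1): c = -0.4200 + 0.1600i → escape time 6
(row=2, col=2): c = 0.5400 + 0.1600i → escape time 4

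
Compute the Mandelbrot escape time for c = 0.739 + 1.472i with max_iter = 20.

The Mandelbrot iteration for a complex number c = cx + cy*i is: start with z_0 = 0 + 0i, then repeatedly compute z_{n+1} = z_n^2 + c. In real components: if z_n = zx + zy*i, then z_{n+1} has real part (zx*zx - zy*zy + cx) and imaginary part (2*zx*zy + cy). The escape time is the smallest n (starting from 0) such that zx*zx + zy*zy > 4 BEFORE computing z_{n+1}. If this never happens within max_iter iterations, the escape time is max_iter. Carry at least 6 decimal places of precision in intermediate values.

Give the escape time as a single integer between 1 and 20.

Answer: 2

Derivation:
z_0 = 0 + 0i, c = 0.7390 + 1.4720i
Iter 1: z = 0.7390 + 1.4720i, |z|^2 = 2.7129
Iter 2: z = -0.8817 + 3.6476i, |z|^2 = 14.0824
Escaped at iteration 2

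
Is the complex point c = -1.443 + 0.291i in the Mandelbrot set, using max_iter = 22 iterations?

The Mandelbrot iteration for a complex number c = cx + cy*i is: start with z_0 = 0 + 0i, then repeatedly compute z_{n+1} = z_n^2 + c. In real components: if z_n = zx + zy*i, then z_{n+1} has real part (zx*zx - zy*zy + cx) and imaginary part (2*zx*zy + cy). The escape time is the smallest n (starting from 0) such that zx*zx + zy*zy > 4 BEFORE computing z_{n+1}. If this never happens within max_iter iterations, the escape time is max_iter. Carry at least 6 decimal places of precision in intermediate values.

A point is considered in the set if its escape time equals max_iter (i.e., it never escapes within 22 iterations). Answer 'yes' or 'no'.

Answer: no

Derivation:
z_0 = 0 + 0i, c = -1.4430 + 0.2910i
Iter 1: z = -1.4430 + 0.2910i, |z|^2 = 2.1669
Iter 2: z = 0.5546 + -0.5488i, |z|^2 = 0.6088
Iter 3: z = -1.4367 + -0.3177i, |z|^2 = 2.1650
Iter 4: z = 0.5201 + 1.2039i, |z|^2 = 1.7199
Iter 5: z = -2.6220 + 1.5432i, |z|^2 = 9.2562
Escaped at iteration 5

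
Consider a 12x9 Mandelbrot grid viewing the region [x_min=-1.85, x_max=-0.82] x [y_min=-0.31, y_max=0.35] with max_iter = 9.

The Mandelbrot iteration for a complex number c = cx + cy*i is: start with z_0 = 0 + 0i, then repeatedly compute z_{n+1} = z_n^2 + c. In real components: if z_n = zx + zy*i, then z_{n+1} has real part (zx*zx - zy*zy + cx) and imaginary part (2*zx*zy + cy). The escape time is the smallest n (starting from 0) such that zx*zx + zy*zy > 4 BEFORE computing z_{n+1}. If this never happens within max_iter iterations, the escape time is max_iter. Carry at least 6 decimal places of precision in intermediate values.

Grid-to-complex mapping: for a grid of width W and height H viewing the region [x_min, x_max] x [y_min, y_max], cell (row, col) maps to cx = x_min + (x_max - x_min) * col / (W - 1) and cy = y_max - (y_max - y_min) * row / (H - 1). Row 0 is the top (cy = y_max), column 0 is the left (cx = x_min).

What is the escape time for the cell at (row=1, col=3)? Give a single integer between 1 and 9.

Answer: 5

Derivation:
z_0 = 0 + 0i, c = -1.5691 + 0.2675i
Iter 1: z = -1.5691 + 0.2675i, |z|^2 = 2.5336
Iter 2: z = 0.8214 + -0.5720i, |z|^2 = 1.0018
Iter 3: z = -1.2215 + -0.6721i, |z|^2 = 1.9439
Iter 4: z = -0.5287 + 1.9095i, |z|^2 = 3.9259
Iter 5: z = -4.9359 + -1.7516i, |z|^2 = 27.4315
Escaped at iteration 5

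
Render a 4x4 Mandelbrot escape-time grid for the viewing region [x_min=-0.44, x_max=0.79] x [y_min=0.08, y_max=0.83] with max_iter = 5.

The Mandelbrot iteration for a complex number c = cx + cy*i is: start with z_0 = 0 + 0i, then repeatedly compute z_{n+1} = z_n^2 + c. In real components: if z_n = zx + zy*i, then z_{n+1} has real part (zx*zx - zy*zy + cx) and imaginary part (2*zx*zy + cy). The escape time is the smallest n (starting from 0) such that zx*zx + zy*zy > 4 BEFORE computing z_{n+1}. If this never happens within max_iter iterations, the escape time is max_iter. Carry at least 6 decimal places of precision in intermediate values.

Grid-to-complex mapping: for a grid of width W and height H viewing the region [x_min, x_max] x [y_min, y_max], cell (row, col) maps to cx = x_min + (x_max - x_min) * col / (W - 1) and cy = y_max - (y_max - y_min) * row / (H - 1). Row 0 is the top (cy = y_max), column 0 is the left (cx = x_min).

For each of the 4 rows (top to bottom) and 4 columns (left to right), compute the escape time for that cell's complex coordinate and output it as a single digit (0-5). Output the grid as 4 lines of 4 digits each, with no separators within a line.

(row=0, col=0): c = -0.4400 + 0.8300i → escape time 5
(row=0, col=1): c = -0.0300 + 0.8300i → escape time 5
(row=0, col=2): c = 0.3800 + 0.8300i → escape time 4
(row=0, col=3): c = 0.7900 + 0.8300i → escape time 2
(row=1, col=0): c = -0.4400 + 0.5800i → escape time 5
(row=1, col=1): c = -0.0300 + 0.5800i → escape time 5
(row=1, col=2): c = 0.3800 + 0.5800i → escape time 5
(row=1, col=3): c = 0.7900 + 0.5800i → escape time 3
(row=2, col=0): c = -0.4400 + 0.3300i → escape time 5
(row=2, col=1): c = -0.0300 + 0.3300i → escape time 5
(row=2, col=2): c = 0.3800 + 0.3300i → escape time 5
(row=2, col=3): c = 0.7900 + 0.3300i → escape time 3
(row=3, col=0): c = -0.4400 + 0.0800i → escape time 5
(row=3, col=1): c = -0.0300 + 0.0800i → escape time 5
(row=3, col=2): c = 0.3800 + 0.0800i → escape time 5
(row=3, col=3): c = 0.7900 + 0.0800i → escape time 3

Answer: 5542
5553
5553
5553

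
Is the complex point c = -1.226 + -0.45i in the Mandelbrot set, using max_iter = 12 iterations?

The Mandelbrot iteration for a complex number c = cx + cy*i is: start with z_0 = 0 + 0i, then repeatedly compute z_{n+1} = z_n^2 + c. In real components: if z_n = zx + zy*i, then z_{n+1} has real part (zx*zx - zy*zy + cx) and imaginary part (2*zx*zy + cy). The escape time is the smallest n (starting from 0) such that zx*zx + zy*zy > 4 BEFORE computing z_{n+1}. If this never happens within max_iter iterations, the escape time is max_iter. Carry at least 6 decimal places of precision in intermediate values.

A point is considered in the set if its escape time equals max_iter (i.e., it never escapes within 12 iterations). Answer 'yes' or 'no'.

z_0 = 0 + 0i, c = -1.2260 + -0.4500i
Iter 1: z = -1.2260 + -0.4500i, |z|^2 = 1.7056
Iter 2: z = 0.0746 + 0.6534i, |z|^2 = 0.4325
Iter 3: z = -1.6474 + -0.3525i, |z|^2 = 2.8381
Iter 4: z = 1.3635 + 0.7115i, |z|^2 = 2.3655
Iter 5: z = 0.1270 + 1.4904i, |z|^2 = 2.2375
Iter 6: z = -3.4313 + -0.0716i, |z|^2 = 11.7787
Escaped at iteration 6

Answer: no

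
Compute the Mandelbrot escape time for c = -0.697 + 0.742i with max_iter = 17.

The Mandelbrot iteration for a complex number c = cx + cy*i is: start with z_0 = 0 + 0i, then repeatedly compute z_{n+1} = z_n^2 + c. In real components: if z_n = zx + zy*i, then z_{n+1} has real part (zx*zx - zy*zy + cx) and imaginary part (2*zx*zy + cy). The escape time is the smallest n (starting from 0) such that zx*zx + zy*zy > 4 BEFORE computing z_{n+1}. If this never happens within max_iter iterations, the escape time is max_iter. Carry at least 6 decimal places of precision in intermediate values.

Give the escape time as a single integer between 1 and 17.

z_0 = 0 + 0i, c = -0.6970 + 0.7420i
Iter 1: z = -0.6970 + 0.7420i, |z|^2 = 1.0364
Iter 2: z = -0.7618 + -0.2923i, |z|^2 = 0.6657
Iter 3: z = -0.2022 + 1.1874i, |z|^2 = 1.4508
Iter 4: z = -2.0660 + 0.2618i, |z|^2 = 4.3370
Escaped at iteration 4

Answer: 4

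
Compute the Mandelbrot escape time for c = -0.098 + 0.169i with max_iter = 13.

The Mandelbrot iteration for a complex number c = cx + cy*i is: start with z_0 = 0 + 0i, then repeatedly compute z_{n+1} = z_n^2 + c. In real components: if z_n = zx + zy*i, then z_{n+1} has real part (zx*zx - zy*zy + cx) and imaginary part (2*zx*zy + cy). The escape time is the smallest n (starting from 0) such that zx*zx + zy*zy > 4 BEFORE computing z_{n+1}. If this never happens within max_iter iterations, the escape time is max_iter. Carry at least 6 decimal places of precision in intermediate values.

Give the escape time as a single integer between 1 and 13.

Answer: 13

Derivation:
z_0 = 0 + 0i, c = -0.0980 + 0.1690i
Iter 1: z = -0.0980 + 0.1690i, |z|^2 = 0.0382
Iter 2: z = -0.1170 + 0.1359i, |z|^2 = 0.0321
Iter 3: z = -0.1028 + 0.1372i, |z|^2 = 0.0294
Iter 4: z = -0.1063 + 0.1408i, |z|^2 = 0.0311
Iter 5: z = -0.1065 + 0.1391i, |z|^2 = 0.0307
Iter 6: z = -0.1060 + 0.1394i, |z|^2 = 0.0307
Iter 7: z = -0.1062 + 0.1395i, |z|^2 = 0.0307
Iter 8: z = -0.1062 + 0.1394i, |z|^2 = 0.0307
Iter 9: z = -0.1062 + 0.1394i, |z|^2 = 0.0307
Iter 10: z = -0.1062 + 0.1394i, |z|^2 = 0.0307
Iter 11: z = -0.1062 + 0.1394i, |z|^2 = 0.0307
Iter 12: z = -0.1062 + 0.1394i, |z|^2 = 0.0307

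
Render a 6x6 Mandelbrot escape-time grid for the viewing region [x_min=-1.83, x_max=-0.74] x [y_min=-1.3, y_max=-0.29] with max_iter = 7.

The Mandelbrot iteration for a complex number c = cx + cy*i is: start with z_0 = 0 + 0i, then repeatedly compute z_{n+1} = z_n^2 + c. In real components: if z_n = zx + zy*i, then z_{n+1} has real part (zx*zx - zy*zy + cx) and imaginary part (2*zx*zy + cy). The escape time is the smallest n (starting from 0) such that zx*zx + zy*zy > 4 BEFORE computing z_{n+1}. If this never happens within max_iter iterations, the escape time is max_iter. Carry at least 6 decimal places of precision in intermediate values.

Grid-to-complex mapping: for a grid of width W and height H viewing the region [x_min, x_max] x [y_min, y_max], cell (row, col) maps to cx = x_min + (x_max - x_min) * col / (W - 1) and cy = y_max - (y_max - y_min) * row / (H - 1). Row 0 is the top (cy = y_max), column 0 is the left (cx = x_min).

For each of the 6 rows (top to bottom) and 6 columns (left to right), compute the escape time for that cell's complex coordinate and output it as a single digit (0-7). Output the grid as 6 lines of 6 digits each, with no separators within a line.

(row=0, col=0): c = -1.8300 + -0.2900i → escape time 4
(row=0, col=1): c = -1.6120 + -0.2900i → escape time 4
(row=0, col=2): c = -1.3940 + -0.2900i → escape time 5
(row=0, col=3): c = -1.1760 + -0.2900i → escape time 7
(row=0, col=4): c = -0.9580 + -0.2900i → escape time 7
(row=0, col=5): c = -0.7400 + -0.2900i → escape time 7
(row=1, col=0): c = -1.8300 + -0.4920i → escape time 3
(row=1, col=1): c = -1.6120 + -0.4920i → escape time 3
(row=1, col=2): c = -1.3940 + -0.4920i → escape time 3
(row=1, col=3): c = -1.1760 + -0.4920i → escape time 5
(row=1, col=4): c = -0.9580 + -0.4920i → escape time 5
(row=1, col=5): c = -0.7400 + -0.4920i → escape time 7
(row=2, col=0): c = -1.8300 + -0.6940i → escape time 2
(row=2, col=1): c = -1.6120 + -0.6940i → escape time 3
(row=2, col=2): c = -1.3940 + -0.6940i → escape time 3
(row=2, col=3): c = -1.1760 + -0.6940i → escape time 3
(row=2, col=4): c = -0.9580 + -0.6940i → escape time 4
(row=2, col=5): c = -0.7400 + -0.6940i → escape time 5
(row=3, col=0): c = -1.8300 + -0.8960i → escape time 1
(row=3, col=1): c = -1.6120 + -0.8960i → escape time 2
(row=3, col=2): c = -1.3940 + -0.8960i → escape time 3
(row=3, col=3): c = -1.1760 + -0.8960i → escape time 3
(row=3, col=4): c = -0.9580 + -0.8960i → escape time 3
(row=3, col=5): c = -0.7400 + -0.8960i → escape time 4
(row=4, col=0): c = -1.8300 + -1.0980i → escape time 1
(row=4, col=1): c = -1.6120 + -1.0980i → escape time 2
(row=4, col=2): c = -1.3940 + -1.0980i → escape time 2
(row=4, col=3): c = -1.1760 + -1.0980i → escape time 3
(row=4, col=4): c = -0.9580 + -1.0980i → escape time 3
(row=4, col=5): c = -0.7400 + -1.0980i → escape time 3
(row=5, col=0): c = -1.8300 + -1.3000i → escape time 1
(row=5, col=1): c = -1.6120 + -1.3000i → escape time 1
(row=5, col=2): c = -1.3940 + -1.3000i → escape time 2
(row=5, col=3): c = -1.1760 + -1.3000i → escape time 2
(row=5, col=4): c = -0.9580 + -1.3000i → escape time 2
(row=5, col=5): c = -0.7400 + -1.3000i → escape time 3

Answer: 445777
333557
233345
123334
122333
112223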